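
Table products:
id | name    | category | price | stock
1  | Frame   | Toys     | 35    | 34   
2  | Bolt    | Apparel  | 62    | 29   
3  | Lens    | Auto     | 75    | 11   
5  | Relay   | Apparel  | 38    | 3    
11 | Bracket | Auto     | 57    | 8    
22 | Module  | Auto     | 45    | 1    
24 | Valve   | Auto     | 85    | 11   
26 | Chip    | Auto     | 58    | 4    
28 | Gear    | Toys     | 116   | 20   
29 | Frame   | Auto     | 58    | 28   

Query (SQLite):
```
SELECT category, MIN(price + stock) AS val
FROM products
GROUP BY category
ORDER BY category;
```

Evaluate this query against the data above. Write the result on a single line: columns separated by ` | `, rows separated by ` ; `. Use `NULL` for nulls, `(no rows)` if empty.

Apparel | 41 ; Auto | 46 ; Toys | 69

For each row compute price + stock.
Group by category; take MIN of the expression per group.
  Apparel: ids {2, 5} → MIN(price + stock)=41
  Auto: ids {3, 11, 22, 24, 26, 29} → MIN(price + stock)=46
  Toys: ids {1, 28} → MIN(price + stock)=69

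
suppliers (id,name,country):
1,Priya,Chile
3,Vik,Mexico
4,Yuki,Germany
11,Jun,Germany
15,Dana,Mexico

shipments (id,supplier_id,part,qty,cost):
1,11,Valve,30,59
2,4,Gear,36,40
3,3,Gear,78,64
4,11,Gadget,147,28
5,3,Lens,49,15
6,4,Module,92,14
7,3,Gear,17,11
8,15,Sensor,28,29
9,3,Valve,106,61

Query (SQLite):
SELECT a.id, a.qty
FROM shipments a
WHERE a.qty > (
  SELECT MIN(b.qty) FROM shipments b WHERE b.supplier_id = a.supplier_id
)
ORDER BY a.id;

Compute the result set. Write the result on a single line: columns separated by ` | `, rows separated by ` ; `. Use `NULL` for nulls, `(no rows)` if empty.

For each shipments row a, compute MIN(qty) over rows sharing a.supplier_id.
Keep row a if a.qty > that per-group MIN.
  supplier_id=3: MIN(qty) = 17
  supplier_id=4: MIN(qty) = 36
  supplier_id=11: MIN(qty) = 30
  supplier_id=15: MIN(qty) = 28

3 | 78 ; 4 | 147 ; 5 | 49 ; 6 | 92 ; 9 | 106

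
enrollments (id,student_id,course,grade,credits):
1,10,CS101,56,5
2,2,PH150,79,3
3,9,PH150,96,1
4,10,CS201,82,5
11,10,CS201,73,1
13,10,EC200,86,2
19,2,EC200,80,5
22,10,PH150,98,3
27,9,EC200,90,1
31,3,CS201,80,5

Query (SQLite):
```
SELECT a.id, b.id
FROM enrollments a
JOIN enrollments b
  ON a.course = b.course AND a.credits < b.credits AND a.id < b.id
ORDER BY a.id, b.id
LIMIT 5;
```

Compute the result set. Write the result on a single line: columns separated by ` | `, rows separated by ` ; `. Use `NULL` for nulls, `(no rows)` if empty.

Pairs (a,b) with same course, a.credits < b.credits, a.id < b.id.
course groups: CS101:{1} CS201:{4,11,31} EC200:{13,19,27} PH150:{2,3,22}
Ordered by (a.id, b.id); first 5.

3 | 22 ; 11 | 31 ; 13 | 19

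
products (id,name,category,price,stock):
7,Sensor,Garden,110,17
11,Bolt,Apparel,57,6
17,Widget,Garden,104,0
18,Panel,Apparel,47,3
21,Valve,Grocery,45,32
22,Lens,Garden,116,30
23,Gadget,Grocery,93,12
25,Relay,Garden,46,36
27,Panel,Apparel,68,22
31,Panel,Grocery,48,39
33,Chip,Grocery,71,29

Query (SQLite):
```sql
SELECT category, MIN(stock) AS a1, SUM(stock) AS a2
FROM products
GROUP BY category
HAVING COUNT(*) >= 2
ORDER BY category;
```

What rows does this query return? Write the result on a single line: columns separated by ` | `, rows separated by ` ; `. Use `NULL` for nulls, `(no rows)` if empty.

Apparel | 3 | 31 ; Garden | 0 | 83 ; Grocery | 12 | 112

Group products by category.
Per group compute: MIN(stock), SUM(stock).
HAVING: drop groups with fewer than 2 rows.
  Apparel: ids {11, 18, 27} → MIN(stock)=3, SUM(stock)=31
  Garden: ids {7, 17, 22, 25} → MIN(stock)=0, SUM(stock)=83
  Grocery: ids {21, 23, 31, 33} → MIN(stock)=12, SUM(stock)=112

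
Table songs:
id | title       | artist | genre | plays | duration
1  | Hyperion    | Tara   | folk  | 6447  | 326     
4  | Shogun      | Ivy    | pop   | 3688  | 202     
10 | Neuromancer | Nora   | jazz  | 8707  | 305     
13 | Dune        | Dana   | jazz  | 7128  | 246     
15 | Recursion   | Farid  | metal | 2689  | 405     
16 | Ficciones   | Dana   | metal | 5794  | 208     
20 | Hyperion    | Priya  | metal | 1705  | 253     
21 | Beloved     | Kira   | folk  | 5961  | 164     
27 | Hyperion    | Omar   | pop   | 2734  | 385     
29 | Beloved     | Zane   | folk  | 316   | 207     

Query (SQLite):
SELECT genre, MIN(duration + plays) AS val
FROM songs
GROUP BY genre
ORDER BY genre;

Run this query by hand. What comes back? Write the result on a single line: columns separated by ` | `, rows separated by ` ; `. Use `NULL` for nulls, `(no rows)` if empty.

folk | 523 ; jazz | 7374 ; metal | 1958 ; pop | 3119

For each row compute duration + plays.
Group by genre; take MIN of the expression per group.
  folk: ids {1, 21, 29} → MIN(duration + plays)=523
  jazz: ids {10, 13} → MIN(duration + plays)=7374
  metal: ids {15, 16, 20} → MIN(duration + plays)=1958
  pop: ids {4, 27} → MIN(duration + plays)=3119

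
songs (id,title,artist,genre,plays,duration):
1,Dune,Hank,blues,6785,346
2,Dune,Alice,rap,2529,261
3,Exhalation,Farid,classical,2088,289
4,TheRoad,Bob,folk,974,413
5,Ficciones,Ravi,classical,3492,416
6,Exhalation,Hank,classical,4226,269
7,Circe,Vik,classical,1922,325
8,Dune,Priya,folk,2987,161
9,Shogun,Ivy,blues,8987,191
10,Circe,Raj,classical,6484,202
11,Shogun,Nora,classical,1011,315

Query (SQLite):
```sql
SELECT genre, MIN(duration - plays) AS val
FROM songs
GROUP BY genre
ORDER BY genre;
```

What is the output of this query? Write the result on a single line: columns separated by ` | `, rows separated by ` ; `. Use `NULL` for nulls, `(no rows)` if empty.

For each row compute duration - plays.
Group by genre; take MIN of the expression per group.
  blues: ids {1, 9} → MIN(duration - plays)=-8796
  classical: ids {3, 5, 6, 7, 10, 11} → MIN(duration - plays)=-6282
  folk: ids {4, 8} → MIN(duration - plays)=-2826
  rap: ids {2} → MIN(duration - plays)=-2268

blues | -8796 ; classical | -6282 ; folk | -2826 ; rap | -2268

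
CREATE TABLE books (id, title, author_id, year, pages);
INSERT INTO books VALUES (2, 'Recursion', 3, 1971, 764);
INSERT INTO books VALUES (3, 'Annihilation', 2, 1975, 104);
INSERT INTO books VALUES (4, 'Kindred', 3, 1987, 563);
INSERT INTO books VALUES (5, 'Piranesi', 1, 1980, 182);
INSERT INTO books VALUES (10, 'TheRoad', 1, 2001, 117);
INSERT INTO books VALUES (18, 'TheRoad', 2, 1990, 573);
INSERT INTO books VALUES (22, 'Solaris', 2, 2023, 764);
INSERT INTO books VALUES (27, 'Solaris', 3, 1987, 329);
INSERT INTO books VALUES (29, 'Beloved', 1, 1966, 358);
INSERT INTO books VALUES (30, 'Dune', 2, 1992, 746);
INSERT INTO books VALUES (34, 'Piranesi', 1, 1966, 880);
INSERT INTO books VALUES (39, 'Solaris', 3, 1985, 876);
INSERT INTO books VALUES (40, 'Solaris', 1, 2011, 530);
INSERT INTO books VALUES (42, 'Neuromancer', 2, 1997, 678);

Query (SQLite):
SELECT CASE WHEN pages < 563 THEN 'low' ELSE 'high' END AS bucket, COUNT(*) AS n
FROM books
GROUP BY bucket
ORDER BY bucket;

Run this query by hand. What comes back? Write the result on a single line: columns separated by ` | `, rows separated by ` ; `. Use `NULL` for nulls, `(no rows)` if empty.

high | 8 ; low | 6

Bucket rows by pages < 563 → 'low' else 'high'; count each bucket.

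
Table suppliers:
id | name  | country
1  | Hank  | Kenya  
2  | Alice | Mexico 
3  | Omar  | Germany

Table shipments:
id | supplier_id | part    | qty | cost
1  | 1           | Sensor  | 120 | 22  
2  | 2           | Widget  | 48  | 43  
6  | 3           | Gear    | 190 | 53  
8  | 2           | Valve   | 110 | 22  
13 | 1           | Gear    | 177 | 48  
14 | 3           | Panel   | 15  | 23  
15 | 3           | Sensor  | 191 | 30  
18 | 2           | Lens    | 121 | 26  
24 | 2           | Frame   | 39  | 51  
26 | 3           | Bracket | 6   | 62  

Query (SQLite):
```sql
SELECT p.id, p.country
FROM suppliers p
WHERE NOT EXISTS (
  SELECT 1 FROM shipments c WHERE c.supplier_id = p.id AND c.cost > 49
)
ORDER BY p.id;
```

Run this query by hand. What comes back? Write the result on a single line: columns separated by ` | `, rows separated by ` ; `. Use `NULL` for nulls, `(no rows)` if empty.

1 | Kenya

For each suppliers row, check whether any shipments with matching supplier_id has cost > 49.
Keep rows where that is false.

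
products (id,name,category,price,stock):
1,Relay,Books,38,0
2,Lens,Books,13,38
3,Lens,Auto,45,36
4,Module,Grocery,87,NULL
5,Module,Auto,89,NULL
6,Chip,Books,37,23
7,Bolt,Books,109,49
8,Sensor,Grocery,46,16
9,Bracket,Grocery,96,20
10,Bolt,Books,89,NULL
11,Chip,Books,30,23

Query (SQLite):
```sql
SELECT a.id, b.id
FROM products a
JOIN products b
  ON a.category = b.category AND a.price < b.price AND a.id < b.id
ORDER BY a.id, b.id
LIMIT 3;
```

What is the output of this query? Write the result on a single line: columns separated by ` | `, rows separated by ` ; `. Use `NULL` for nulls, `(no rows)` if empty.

Pairs (a,b) with same category, a.price < b.price, a.id < b.id.
category groups: Auto:{3,5} Books:{1,2,6,7,10,11} Grocery:{4,8,9}
Ordered by (a.id, b.id); first 3.

1 | 7 ; 1 | 10 ; 2 | 6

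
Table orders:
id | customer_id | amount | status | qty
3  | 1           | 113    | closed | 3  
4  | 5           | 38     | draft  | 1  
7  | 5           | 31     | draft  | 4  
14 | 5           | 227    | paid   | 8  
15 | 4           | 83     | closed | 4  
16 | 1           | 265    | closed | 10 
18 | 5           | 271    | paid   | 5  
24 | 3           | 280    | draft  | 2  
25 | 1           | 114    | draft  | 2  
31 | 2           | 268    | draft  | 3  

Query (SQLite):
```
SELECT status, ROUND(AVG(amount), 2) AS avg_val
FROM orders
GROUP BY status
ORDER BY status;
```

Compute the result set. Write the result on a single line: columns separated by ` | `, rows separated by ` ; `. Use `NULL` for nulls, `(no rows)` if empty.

Partition orders by status; compute ROUND(AVG(amount), 2) within each group.
  closed: ids {3, 15, 16} → ROUND(AVG(amount), 2)=153.67
  draft: ids {4, 7, 24, 25, 31} → ROUND(AVG(amount), 2)=146.2
  paid: ids {14, 18} → ROUND(AVG(amount), 2)=249

closed | 153.67 ; draft | 146.2 ; paid | 249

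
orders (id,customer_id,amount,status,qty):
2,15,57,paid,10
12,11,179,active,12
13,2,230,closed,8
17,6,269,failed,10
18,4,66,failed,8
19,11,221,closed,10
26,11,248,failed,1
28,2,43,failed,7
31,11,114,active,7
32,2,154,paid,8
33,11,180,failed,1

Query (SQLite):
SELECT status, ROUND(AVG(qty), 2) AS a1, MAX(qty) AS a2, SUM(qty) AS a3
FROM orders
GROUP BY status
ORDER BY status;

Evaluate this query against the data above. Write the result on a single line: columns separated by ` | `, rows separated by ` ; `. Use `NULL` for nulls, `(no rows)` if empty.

Group orders by status.
Per group compute: ROUND(AVG(qty), 2), MAX(qty), SUM(qty).
  active: ids {12, 31} → ROUND(AVG(qty), 2)=9.5, MAX(qty)=12, SUM(qty)=19
  closed: ids {13, 19} → ROUND(AVG(qty), 2)=9, MAX(qty)=10, SUM(qty)=18
  failed: ids {17, 18, 26, 28, 33} → ROUND(AVG(qty), 2)=5.4, MAX(qty)=10, SUM(qty)=27
  paid: ids {2, 32} → ROUND(AVG(qty), 2)=9, MAX(qty)=10, SUM(qty)=18

active | 9.5 | 12 | 19 ; closed | 9 | 10 | 18 ; failed | 5.4 | 10 | 27 ; paid | 9 | 10 | 18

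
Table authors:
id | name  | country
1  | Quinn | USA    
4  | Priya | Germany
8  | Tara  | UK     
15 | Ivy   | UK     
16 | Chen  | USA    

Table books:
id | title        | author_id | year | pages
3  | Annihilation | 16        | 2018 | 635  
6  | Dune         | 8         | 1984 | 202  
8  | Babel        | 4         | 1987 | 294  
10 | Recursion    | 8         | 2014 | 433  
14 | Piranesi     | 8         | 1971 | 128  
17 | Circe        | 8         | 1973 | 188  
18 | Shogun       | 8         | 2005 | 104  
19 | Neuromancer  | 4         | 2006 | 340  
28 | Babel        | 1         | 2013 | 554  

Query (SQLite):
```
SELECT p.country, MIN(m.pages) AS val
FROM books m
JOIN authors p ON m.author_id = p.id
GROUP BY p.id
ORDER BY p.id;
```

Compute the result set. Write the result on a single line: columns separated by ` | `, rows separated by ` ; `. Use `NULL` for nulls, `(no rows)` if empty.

Join each books row to its authors via author_id.
Group joined rows by authors.id; compute MIN(m.pages) per group.
  1: ids {28} → MIN(m.pages)=554
  4: ids {8, 19} → MIN(m.pages)=294
  8: ids {6, 10, 14, 17, 18} → MIN(m.pages)=104
  16: ids {3} → MIN(m.pages)=635

USA | 554 ; Germany | 294 ; UK | 104 ; USA | 635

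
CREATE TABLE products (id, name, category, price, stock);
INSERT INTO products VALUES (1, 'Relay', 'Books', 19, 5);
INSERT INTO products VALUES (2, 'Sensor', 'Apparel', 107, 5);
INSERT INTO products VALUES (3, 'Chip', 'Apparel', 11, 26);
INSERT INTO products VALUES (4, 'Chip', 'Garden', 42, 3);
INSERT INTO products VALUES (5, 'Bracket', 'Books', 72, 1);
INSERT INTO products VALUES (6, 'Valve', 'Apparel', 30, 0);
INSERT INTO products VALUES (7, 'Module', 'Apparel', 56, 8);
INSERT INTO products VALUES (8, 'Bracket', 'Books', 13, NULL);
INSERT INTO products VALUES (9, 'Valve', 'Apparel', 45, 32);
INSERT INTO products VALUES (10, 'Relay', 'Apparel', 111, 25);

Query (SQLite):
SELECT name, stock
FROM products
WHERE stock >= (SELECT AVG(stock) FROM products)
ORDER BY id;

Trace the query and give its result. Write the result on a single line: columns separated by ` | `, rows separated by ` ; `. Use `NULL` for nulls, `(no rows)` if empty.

Chip | 26 ; Valve | 32 ; Relay | 25

Scalar subquery: AVG(stock) over all products rows = 11.666667 (≈; comparison uses full precision).
Keep rows where stock >= that value.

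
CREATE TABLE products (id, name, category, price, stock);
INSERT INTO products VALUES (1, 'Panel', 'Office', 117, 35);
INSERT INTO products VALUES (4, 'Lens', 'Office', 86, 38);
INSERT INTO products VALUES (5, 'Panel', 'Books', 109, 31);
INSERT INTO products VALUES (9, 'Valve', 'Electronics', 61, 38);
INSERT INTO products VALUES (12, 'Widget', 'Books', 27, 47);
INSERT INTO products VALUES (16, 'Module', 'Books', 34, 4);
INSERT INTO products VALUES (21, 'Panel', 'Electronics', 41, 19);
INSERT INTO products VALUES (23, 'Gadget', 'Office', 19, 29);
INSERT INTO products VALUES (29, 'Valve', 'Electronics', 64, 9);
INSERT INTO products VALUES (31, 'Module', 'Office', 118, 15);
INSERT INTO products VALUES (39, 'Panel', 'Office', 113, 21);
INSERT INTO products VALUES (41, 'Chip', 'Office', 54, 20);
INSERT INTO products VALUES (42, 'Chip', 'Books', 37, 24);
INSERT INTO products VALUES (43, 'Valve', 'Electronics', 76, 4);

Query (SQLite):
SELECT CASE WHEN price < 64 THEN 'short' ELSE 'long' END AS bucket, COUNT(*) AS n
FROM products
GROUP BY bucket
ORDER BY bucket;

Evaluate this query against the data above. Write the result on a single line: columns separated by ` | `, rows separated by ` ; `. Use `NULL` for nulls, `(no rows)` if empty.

Bucket rows by price < 64 → 'short' else 'long'; count each bucket.

long | 7 ; short | 7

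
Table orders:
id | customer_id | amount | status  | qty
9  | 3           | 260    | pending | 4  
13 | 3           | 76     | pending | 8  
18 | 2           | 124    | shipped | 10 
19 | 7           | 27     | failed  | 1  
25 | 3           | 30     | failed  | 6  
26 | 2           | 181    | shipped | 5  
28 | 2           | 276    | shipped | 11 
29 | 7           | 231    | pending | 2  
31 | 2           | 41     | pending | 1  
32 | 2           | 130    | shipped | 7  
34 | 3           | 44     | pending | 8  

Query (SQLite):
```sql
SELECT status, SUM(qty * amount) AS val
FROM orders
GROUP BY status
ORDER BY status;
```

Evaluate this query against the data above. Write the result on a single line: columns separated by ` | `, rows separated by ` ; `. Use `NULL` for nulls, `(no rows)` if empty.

failed | 207 ; pending | 2503 ; shipped | 6091

For each row compute qty * amount.
Group by status; take SUM of the expression per group.
  failed: ids {19, 25} → SUM(qty * amount)=207
  pending: ids {9, 13, 29, 31, 34} → SUM(qty * amount)=2503
  shipped: ids {18, 26, 28, 32} → SUM(qty * amount)=6091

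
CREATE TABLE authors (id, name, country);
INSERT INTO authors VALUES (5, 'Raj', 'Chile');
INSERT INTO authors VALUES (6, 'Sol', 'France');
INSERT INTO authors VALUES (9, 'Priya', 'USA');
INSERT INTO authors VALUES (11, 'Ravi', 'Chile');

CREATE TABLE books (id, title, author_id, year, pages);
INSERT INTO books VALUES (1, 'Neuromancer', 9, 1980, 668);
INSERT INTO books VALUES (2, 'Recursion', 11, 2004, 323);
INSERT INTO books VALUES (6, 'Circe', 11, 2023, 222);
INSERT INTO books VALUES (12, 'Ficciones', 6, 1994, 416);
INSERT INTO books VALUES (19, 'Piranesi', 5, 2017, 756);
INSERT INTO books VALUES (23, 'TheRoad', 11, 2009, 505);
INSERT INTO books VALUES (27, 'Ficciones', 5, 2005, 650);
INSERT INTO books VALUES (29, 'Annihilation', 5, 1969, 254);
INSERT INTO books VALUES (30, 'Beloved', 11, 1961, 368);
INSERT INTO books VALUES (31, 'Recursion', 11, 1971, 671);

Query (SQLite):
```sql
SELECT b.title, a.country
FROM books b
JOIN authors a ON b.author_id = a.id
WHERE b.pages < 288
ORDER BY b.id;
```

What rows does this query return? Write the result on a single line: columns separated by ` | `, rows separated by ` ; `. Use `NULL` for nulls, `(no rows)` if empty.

Circe | Chile ; Annihilation | Chile

Each books row matches the authors row where author_id = authors.id.
Then keep rows with b.pages < 288.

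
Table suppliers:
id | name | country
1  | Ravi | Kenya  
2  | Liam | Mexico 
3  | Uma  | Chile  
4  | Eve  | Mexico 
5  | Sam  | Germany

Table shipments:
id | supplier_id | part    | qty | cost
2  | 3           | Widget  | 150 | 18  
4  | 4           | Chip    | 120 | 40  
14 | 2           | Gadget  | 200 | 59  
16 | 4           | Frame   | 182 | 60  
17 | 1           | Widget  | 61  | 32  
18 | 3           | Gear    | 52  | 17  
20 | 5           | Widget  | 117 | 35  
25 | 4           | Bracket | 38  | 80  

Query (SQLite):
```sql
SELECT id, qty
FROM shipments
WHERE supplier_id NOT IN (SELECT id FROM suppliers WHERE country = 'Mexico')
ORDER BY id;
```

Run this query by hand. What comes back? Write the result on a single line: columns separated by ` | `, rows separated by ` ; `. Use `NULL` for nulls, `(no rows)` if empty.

2 | 150 ; 17 | 61 ; 18 | 52 ; 20 | 117

Inner query: suppliers.id where country = 'Mexico'.
Outer: keep shipments rows whose supplier_id is not in that set.
Inner query → {2, 4}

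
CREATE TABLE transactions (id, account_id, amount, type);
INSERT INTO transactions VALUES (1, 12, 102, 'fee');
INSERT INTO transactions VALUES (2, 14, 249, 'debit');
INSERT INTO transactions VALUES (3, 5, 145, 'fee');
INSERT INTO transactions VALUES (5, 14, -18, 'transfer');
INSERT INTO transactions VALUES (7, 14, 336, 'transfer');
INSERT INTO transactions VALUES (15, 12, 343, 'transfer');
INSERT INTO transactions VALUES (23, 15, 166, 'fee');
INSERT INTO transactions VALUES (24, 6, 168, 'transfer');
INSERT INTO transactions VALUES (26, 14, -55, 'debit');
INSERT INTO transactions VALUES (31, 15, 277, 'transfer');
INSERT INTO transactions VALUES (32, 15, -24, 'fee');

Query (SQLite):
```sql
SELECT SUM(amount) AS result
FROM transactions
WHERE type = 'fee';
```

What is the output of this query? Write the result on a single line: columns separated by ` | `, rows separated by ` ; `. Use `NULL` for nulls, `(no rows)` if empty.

Rows where type='fee' → amount values: [102, 145, 166, -24].
SUM of non-NULL values = 389.

389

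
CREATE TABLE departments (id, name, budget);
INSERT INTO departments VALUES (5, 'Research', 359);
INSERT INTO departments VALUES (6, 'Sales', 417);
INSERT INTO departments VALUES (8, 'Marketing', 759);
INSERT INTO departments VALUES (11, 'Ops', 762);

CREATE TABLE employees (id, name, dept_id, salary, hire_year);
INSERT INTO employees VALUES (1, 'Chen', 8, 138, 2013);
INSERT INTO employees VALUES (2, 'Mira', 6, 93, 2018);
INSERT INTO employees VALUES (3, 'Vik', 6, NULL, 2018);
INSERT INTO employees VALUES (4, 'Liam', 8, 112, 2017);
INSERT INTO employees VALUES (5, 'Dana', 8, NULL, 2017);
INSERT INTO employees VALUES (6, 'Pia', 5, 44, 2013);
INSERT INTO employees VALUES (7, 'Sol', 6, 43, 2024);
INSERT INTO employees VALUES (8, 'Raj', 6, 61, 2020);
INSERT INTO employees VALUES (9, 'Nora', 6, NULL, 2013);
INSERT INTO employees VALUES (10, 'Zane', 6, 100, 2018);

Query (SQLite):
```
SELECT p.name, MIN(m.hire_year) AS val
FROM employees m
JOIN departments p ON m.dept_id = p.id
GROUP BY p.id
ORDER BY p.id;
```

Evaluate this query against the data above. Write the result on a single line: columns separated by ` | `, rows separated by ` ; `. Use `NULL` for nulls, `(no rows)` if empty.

Research | 2013 ; Sales | 2013 ; Marketing | 2013

Join each employees row to its departments via dept_id.
Group joined rows by departments.id; compute MIN(m.hire_year) per group.
  5: ids {6} → MIN(m.hire_year)=2013
  6: ids {2, 3, 7, 8, 9, 10} → MIN(m.hire_year)=2013
  8: ids {1, 4, 5} → MIN(m.hire_year)=2013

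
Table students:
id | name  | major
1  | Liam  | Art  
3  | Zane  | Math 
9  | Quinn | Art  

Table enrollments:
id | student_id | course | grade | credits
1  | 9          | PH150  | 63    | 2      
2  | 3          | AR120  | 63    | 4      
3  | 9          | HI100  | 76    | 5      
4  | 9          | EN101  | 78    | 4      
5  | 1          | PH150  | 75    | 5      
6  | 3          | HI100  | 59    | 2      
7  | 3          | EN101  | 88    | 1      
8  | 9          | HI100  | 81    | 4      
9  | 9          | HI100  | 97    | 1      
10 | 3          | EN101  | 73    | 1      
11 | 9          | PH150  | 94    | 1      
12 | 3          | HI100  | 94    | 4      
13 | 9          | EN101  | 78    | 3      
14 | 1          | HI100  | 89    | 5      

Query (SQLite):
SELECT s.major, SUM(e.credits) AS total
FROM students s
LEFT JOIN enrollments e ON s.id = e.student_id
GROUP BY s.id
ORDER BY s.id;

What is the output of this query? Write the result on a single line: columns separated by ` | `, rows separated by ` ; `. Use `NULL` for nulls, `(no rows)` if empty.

Art | 10 ; Math | 12 ; Art | 20

LEFT JOIN keeps every students row; unmatched ones get NULL for enrollments columns.
Group by students.id and compute SUM(e.credits). SUM over an all-NULL group is NULL.
  1: ids {5, 14} → SUM(e.credits)=10
  3: ids {2, 6, 7, 10, 12} → SUM(e.credits)=12
  9: ids {1, 3, 4, 8, 9, 11, 13} → SUM(e.credits)=20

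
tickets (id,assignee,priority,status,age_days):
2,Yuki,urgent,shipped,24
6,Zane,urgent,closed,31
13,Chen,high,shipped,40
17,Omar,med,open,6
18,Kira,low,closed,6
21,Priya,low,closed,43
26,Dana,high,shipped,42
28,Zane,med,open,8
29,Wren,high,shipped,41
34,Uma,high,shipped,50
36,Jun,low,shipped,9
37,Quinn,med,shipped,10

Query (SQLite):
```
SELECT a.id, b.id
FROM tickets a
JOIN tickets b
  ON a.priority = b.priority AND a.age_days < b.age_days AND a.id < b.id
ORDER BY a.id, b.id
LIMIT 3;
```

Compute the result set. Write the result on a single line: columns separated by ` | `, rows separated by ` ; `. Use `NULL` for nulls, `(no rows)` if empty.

Pairs (a,b) with same priority, a.age_days < b.age_days, a.id < b.id.
priority groups: high:{13,26,29,34} low:{18,21,36} med:{17,28,37} urgent:{2,6}
Ordered by (a.id, b.id); first 3.

2 | 6 ; 13 | 26 ; 13 | 29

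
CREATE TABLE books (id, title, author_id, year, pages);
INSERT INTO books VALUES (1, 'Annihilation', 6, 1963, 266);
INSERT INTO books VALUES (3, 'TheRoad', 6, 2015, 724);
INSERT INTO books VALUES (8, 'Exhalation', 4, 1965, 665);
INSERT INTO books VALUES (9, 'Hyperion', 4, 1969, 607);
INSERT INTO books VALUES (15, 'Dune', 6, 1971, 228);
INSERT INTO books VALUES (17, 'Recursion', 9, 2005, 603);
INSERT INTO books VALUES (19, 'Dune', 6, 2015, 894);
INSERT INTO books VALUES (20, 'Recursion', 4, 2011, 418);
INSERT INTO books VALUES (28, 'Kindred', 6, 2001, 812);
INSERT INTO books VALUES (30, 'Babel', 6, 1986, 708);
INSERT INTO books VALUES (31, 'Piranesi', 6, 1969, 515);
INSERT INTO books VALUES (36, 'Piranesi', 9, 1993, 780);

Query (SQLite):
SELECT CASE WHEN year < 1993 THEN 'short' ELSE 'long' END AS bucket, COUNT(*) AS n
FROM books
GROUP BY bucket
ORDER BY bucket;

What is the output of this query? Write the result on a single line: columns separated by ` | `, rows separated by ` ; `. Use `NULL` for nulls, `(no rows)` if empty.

long | 6 ; short | 6

Bucket rows by year < 1993 → 'short' else 'long'; count each bucket.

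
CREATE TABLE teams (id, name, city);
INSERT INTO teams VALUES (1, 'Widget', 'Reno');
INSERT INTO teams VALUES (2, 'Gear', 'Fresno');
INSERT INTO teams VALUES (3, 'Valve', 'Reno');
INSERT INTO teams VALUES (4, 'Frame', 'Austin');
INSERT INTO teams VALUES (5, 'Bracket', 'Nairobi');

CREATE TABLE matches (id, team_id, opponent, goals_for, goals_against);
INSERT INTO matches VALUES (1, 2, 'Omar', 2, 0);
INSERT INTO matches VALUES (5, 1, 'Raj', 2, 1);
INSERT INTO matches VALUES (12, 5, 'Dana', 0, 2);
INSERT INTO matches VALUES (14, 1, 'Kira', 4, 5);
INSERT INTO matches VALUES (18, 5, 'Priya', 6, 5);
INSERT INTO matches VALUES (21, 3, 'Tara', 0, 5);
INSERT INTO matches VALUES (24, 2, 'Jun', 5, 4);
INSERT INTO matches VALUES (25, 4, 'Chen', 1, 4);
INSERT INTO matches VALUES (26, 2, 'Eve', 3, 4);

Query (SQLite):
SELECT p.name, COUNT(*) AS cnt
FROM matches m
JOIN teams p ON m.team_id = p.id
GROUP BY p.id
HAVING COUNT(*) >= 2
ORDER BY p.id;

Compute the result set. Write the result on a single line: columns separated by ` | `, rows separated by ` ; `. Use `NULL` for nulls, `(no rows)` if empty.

Widget | 2 ; Gear | 3 ; Bracket | 2

Join each matches row to its teams via team_id.
Group joined rows by teams.id; compute COUNT(*) per group.
HAVING: keep groups with count ≥ 2.
  1: ids {5, 14} → COUNT(*)=2
  2: ids {1, 24, 26} → COUNT(*)=3
  3: ids {21} → COUNT(*)=1
  4: ids {25} → COUNT(*)=1
  5: ids {12, 18} → COUNT(*)=2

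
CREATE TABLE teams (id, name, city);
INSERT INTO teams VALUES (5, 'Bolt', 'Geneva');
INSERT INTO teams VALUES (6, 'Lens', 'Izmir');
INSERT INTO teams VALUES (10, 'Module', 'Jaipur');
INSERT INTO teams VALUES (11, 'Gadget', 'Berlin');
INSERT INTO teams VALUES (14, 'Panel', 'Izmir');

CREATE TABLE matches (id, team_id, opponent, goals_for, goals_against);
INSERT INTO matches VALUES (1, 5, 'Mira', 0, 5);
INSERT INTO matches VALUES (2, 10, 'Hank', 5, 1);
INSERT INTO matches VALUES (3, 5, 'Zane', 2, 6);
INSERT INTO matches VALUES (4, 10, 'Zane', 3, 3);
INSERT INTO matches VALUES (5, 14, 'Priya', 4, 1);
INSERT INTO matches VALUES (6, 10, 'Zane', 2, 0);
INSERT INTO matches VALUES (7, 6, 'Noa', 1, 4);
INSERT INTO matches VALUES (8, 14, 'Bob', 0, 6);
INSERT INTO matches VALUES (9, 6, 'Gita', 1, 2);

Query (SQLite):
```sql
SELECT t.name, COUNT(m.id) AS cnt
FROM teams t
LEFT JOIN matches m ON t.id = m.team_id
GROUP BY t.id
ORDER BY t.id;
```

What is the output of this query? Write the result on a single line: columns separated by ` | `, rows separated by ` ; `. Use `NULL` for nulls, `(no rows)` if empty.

LEFT JOIN keeps every teams row; unmatched ones get NULL for matches columns.
Group by teams.id and compute COUNT(m.id). COUNT(col) of an all-NULL group is 0.
  5: ids {1, 3} → COUNT(m.id)=2
  6: ids {7, 9} → COUNT(m.id)=2
  10: ids {2, 4, 6} → COUNT(m.id)=3
  11: ids {—} → COUNT(m.id)=0
  14: ids {5, 8} → COUNT(m.id)=2

Bolt | 2 ; Lens | 2 ; Module | 3 ; Gadget | 0 ; Panel | 2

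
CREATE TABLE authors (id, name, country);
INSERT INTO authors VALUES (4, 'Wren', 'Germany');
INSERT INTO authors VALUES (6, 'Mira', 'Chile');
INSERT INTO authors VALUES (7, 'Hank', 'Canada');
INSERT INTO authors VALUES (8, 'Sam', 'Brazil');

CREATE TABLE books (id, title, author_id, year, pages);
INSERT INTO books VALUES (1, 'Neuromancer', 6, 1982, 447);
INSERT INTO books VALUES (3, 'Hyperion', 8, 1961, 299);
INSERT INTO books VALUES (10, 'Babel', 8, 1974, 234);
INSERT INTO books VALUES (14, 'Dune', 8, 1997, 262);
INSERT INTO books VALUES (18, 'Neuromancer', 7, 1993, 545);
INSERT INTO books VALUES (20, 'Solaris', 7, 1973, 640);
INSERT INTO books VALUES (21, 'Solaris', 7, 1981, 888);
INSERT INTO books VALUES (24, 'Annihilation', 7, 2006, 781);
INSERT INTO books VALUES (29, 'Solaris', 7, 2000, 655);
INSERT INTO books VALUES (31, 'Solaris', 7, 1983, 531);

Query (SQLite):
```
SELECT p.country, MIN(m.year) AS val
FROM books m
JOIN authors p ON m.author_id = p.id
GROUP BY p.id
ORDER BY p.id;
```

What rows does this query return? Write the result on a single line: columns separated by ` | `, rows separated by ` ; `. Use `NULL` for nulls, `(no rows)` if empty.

Chile | 1982 ; Canada | 1973 ; Brazil | 1961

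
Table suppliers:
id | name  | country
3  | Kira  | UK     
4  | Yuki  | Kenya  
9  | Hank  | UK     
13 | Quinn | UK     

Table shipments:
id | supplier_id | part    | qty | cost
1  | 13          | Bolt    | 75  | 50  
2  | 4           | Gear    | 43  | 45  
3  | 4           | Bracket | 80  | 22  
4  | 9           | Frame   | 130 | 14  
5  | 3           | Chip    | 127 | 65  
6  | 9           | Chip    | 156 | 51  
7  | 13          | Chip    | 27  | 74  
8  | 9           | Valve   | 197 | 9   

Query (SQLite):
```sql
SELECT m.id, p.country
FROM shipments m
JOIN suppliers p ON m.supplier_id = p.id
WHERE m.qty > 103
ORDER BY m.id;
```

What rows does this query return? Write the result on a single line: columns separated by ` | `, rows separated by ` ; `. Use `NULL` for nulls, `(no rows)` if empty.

4 | UK ; 5 | UK ; 6 | UK ; 8 | UK

Each shipments row matches the suppliers row where supplier_id = suppliers.id.
Then keep rows with m.qty > 103.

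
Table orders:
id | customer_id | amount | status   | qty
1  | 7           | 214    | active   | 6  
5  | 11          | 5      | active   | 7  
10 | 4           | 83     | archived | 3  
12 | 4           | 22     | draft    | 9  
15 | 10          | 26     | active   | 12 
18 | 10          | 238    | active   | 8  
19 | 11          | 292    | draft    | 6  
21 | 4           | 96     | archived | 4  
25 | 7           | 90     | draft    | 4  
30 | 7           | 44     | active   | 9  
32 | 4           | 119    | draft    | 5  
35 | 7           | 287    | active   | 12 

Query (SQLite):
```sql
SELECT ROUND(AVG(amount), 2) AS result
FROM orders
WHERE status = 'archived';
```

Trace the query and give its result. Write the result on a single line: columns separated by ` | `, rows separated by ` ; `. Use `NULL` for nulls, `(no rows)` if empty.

89.5

Rows where status='archived' → amount values: [83, 96].
AVG = 179 / 2 (rounded to 2 dp).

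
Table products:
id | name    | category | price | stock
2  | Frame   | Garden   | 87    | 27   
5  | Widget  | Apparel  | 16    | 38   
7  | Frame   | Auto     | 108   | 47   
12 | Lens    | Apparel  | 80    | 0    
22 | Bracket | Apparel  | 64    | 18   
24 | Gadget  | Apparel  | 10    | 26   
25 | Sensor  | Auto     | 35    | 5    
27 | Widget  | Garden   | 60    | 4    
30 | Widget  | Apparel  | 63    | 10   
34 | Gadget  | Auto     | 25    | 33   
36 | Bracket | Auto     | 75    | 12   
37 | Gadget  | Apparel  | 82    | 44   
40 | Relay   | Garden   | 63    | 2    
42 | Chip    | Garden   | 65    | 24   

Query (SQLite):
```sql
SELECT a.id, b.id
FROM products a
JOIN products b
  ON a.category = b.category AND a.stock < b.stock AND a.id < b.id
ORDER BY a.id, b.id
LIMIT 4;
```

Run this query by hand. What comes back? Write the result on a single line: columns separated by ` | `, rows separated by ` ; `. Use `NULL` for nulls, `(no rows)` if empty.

5 | 37 ; 12 | 22 ; 12 | 24 ; 12 | 30

Pairs (a,b) with same category, a.stock < b.stock, a.id < b.id.
category groups: Apparel:{5,12,22,24,30,37} Auto:{7,25,34,36} Garden:{2,27,40,42}
Ordered by (a.id, b.id); first 4.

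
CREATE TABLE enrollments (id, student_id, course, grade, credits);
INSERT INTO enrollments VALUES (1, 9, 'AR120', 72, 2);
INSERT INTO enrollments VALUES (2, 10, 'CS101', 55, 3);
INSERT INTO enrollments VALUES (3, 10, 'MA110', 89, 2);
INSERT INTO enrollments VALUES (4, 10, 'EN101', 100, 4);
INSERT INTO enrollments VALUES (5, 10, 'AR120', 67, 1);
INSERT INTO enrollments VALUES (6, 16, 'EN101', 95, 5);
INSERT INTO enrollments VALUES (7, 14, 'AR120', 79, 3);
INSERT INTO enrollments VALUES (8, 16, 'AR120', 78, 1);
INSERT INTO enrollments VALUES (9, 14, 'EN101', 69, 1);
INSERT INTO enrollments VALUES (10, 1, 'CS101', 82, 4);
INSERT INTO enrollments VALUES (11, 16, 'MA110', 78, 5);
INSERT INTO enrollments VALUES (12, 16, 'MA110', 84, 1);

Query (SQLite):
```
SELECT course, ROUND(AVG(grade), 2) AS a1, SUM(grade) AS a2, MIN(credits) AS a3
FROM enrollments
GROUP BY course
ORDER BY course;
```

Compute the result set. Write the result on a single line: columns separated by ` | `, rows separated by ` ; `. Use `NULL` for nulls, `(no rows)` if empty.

AR120 | 74 | 296 | 1 ; CS101 | 68.5 | 137 | 3 ; EN101 | 88 | 264 | 1 ; MA110 | 83.67 | 251 | 1

Group enrollments by course.
Per group compute: ROUND(AVG(grade), 2), SUM(grade), MIN(credits).
  AR120: ids {1, 5, 7, 8} → ROUND(AVG(grade), 2)=74, SUM(grade)=296, MIN(credits)=1
  CS101: ids {2, 10} → ROUND(AVG(grade), 2)=68.5, SUM(grade)=137, MIN(credits)=3
  EN101: ids {4, 6, 9} → ROUND(AVG(grade), 2)=88, SUM(grade)=264, MIN(credits)=1
  MA110: ids {3, 11, 12} → ROUND(AVG(grade), 2)=83.67, SUM(grade)=251, MIN(credits)=1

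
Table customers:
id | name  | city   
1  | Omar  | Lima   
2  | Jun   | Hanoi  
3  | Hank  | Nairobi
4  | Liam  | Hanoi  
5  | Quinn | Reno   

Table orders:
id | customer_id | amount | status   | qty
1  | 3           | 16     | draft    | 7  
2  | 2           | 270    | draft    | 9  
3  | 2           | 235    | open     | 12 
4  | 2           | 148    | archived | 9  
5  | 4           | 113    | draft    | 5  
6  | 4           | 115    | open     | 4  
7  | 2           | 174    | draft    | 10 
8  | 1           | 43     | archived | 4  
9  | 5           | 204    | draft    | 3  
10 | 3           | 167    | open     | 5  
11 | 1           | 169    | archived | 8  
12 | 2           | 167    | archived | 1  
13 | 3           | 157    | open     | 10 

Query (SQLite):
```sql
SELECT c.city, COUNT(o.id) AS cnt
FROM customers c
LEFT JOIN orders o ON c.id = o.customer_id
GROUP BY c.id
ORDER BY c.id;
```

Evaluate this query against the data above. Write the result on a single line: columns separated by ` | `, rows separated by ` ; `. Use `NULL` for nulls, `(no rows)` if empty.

LEFT JOIN keeps every customers row; unmatched ones get NULL for orders columns.
Group by customers.id and compute COUNT(o.id). COUNT(col) of an all-NULL group is 0.
  1: ids {8, 11} → COUNT(o.id)=2
  2: ids {2, 3, 4, 7, 12} → COUNT(o.id)=5
  3: ids {1, 10, 13} → COUNT(o.id)=3
  4: ids {5, 6} → COUNT(o.id)=2
  5: ids {9} → COUNT(o.id)=1

Lima | 2 ; Hanoi | 5 ; Nairobi | 3 ; Hanoi | 2 ; Reno | 1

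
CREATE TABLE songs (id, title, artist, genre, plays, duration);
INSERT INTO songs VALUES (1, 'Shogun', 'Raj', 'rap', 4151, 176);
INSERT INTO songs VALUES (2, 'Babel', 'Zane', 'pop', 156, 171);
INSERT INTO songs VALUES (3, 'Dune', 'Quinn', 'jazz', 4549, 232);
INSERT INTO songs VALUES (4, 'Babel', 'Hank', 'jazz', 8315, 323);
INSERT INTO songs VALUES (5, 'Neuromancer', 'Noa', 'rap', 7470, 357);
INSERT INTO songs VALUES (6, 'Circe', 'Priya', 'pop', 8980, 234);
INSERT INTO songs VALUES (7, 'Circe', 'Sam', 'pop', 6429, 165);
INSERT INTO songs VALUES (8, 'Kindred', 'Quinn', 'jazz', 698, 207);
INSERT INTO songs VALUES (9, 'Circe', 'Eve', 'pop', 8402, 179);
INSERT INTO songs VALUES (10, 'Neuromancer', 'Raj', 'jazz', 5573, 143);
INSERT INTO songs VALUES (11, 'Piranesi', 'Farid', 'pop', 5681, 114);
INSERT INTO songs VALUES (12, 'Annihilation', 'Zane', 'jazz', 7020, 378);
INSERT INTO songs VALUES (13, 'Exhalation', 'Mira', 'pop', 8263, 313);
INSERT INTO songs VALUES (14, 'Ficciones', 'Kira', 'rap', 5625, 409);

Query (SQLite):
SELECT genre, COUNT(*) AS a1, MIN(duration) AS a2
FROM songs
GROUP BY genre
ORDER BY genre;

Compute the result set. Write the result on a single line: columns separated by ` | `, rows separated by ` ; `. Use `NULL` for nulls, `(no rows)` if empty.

Group songs by genre.
Per group compute: COUNT(*), MIN(duration).
  jazz: ids {3, 4, 8, 10, 12} → COUNT(*)=5, MIN(duration)=143
  pop: ids {2, 6, 7, 9, 11, 13} → COUNT(*)=6, MIN(duration)=114
  rap: ids {1, 5, 14} → COUNT(*)=3, MIN(duration)=176

jazz | 5 | 143 ; pop | 6 | 114 ; rap | 3 | 176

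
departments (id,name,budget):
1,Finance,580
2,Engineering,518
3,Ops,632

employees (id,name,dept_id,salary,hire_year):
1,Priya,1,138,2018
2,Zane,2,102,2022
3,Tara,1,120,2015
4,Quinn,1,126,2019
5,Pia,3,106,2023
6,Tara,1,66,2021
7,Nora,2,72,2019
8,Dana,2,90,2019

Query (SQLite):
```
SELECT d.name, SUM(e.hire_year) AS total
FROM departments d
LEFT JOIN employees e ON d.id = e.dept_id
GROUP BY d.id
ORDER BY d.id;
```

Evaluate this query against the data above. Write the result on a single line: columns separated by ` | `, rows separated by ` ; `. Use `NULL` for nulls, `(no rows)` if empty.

LEFT JOIN keeps every departments row; unmatched ones get NULL for employees columns.
Group by departments.id and compute SUM(e.hire_year). SUM over an all-NULL group is NULL.
  1: ids {1, 3, 4, 6} → SUM(e.hire_year)=8073
  2: ids {2, 7, 8} → SUM(e.hire_year)=6060
  3: ids {5} → SUM(e.hire_year)=2023

Finance | 8073 ; Engineering | 6060 ; Ops | 2023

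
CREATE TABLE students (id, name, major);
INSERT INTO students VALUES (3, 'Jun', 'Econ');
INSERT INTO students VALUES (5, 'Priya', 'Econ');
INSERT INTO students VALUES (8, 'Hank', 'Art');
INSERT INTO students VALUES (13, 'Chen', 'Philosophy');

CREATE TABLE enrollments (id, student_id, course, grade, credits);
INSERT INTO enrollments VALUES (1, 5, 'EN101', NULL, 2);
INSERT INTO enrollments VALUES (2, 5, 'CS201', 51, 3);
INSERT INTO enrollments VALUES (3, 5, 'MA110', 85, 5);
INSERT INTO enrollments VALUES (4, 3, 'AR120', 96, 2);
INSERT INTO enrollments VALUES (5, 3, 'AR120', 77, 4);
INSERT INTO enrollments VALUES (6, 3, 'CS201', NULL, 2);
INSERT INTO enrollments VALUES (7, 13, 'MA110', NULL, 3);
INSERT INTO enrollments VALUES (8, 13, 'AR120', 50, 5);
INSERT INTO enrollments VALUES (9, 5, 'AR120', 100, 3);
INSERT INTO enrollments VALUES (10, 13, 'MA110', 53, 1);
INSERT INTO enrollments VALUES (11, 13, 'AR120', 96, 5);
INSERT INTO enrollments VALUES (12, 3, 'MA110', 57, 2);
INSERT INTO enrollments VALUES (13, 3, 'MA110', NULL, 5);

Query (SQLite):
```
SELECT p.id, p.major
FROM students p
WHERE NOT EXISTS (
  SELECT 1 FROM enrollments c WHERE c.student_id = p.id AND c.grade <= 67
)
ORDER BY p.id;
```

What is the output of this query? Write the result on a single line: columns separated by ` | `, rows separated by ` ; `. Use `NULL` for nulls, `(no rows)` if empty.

For each students row, check whether any enrollments with matching student_id has grade <= 67.
Keep rows where that is false.

8 | Art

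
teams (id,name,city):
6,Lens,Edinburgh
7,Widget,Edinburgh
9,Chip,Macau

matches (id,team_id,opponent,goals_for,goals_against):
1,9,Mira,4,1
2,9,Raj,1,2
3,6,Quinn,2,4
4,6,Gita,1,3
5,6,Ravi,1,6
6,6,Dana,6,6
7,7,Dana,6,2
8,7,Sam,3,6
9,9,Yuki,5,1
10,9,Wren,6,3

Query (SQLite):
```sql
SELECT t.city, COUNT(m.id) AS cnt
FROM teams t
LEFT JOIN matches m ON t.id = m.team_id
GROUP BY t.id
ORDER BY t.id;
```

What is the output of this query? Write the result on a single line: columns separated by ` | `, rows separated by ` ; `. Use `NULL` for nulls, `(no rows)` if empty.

Edinburgh | 4 ; Edinburgh | 2 ; Macau | 4

LEFT JOIN keeps every teams row; unmatched ones get NULL for matches columns.
Group by teams.id and compute COUNT(m.id). COUNT(col) of an all-NULL group is 0.
  6: ids {3, 4, 5, 6} → COUNT(m.id)=4
  7: ids {7, 8} → COUNT(m.id)=2
  9: ids {1, 2, 9, 10} → COUNT(m.id)=4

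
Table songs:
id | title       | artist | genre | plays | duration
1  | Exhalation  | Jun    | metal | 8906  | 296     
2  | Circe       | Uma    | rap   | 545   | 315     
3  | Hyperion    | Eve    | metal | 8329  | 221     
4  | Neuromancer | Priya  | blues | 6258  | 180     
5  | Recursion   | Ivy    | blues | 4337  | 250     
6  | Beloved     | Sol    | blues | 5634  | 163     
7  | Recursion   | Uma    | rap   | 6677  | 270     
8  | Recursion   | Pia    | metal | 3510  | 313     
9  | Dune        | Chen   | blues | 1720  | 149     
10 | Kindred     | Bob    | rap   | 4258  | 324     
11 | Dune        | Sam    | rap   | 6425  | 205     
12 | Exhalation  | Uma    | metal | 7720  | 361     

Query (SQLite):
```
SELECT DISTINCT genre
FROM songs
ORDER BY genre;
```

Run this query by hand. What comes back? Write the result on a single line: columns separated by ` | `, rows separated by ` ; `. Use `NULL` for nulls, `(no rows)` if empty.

blues ; metal ; rap

Collect distinct genre values from songs.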